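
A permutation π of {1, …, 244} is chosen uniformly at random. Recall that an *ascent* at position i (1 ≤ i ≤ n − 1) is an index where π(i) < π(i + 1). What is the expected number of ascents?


Write X = Σ X_I over i = 1, …, 243, with X_I the indicator of one ascent.
There are 243 indicators.
For each fixed i, the pair (π(i), π(i+1)) is a uniformly random ordered pair of distinct values from {1, …, 244}; by symmetry P[π(i) < π(i+1)] = 1/2.
By linearity: E[X] = 243 · (1/2) = (244 − 1) · (1/2) = 243/2 ≈ 121.5000.

E[X] = 243/2 = 121.5000.


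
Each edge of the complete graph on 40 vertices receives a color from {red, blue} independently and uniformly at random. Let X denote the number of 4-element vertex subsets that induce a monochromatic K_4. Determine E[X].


Let X = Σ_S X_S over the C(40, 4) = 91390 subsets S of size 4, where X_S = 1 if the K_4 on S is monochromatic.
For a fixed S, the K_4 on S has C(4, 2) = 6 edges. P[all 6 edges red] = (1/2)^6, and likewise for blue, so P[monochromatic] = 2·(1/2)^6 = 2^{1 − 6} = 1/32.
Summing: E[X] = C(40, 4) · 2^{1 − 6} = 91390 · 1/32 = 45695/16.
Numerically: E[X] ≈ 2855.9375.

E[X] = C(40,4)·2^(1−C(4,2)) = 45695/16 ≈ 2855.9375.


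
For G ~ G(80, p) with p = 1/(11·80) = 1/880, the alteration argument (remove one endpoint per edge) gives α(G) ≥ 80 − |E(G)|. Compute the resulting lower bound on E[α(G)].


E[|E(G)|] = C(80, 2)·p = 3160 · (1/880) = 79/22.
E[α(G)] ≥ n − E[|E(G)|] = 80 − 79/22 = 1681/22.
Numerically: ≈ 76.409091.
(This is only a lower bound; the true E[α(G)] may be larger.)

E[α(G)] ≥ 1681/22 ≈ 76.409091.


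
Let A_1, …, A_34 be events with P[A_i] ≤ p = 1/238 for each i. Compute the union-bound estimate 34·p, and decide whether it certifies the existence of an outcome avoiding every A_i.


Union bound: P[∪_{i=1}^{34} A_i] ≤ Σ_i P[A_i] ≤ 34·p = 34·(1/238) = 1/7.
Numerically: 1/7 ≈ 0.142857.
Is 1/7 < 1? YES.
Since P[∪ A_i] ≤ 1/7 < 1, the complement has P[∩ A_i^c] ≥ 1 − 1/7 = 6/7 > 0, so some outcome avoids every A_i.

34·p = 1/7 ≈ 0.142857; existence CERTIFIED by the union bound.


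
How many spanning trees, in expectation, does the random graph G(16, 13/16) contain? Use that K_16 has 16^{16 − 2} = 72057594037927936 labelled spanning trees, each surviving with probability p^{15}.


K_16 has 16^{16 − 2} = 72057594037927936 labelled spanning trees.
For each such spanning tree H, let X_H = 1 if all 15 edges of H are present in G. Then P[X_H = 1] = p^{15} = (13/16)^{15} = 51185893014090757/1152921504606846976.
By linearity of expectation: E[X] = Σ_H E[X_H] = 72057594037927936 · p^{15} = 72057594037927936 · 51185893014090757/1152921504606846976 = 51185893014090757/16.
Numerically: E[X] ≈ 3.1991e+15.

E[X] = 72057594037927936 · (13/16)^{15} = 51185893014090757/16 ≈ 3.1991e+15.


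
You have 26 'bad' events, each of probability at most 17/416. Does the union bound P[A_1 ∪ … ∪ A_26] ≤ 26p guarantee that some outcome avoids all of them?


Union bound: P[∪_{i=1}^{26} A_i] ≤ Σ_i P[A_i] ≤ 26·p = 26·(17/416) = 17/16.
Numerically: 17/16 ≈ 1.06250.
Is 17/16 < 1? NO.
Since the bound 17/16 is ≥ 1, the union bound is uninformative here; it does NOT by itself certify existence.

26·p = 17/16 ≈ 1.06250; existence NOT certified by the union bound.


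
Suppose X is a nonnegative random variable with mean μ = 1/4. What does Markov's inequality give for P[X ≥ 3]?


μ = E[X] = 1/4, a = 3.
Markov: P[X ≥ 3] ≤ μ/a = (1/4)/3 = 1/12.
Numerically: ≈ 0.083.
(Since a = 3 > μ = 0.250, the bound 1/12 is < 1 and informative.)

P[X ≥ 3] ≤ 1/12 ≈ 0.083.


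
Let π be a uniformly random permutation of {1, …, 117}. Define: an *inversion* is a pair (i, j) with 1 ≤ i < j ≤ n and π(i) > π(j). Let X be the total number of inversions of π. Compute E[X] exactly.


Write X = Σ X_I over the C(117, 2) = 6786 pairs i < j, with X_I the indicator of one inversion.
There are 6786 indicators.
For each fixed pair i < j, the values π(i) and π(j) are two distinct elements of {1, …, 117} in uniformly random order; by symmetry P[π(i) > π(j)] = 1/2.
By linearity: E[X] = 6786 · (1/2) = C(117, 2) · (1/2) = 6786/2 = 3393 ≈ 3393.00000.

E[X] = 3393 = 3393.00000.


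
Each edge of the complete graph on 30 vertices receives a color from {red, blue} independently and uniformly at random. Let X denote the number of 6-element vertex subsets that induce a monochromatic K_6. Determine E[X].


Let X = Σ_S X_S over the C(30, 6) = 593775 subsets S of size 6, where X_S = 1 if the K_6 on S is monochromatic.
For a fixed S, the K_6 on S has C(6, 2) = 15 edges. P[all 15 edges red] = (1/2)^15, and likewise for blue, so P[monochromatic] = 2·(1/2)^15 = 2^{1 − 15} = 1/16384.
By linearity: E[X] = C(30, 6) · 2^{1 − 15} = 593775 · 1/16384 = 593775/16384.
Numerically: E[X] ≈ 36.24115.

E[X] = C(30,6)·2^(1−C(6,2)) = 593775/16384 ≈ 36.24115.


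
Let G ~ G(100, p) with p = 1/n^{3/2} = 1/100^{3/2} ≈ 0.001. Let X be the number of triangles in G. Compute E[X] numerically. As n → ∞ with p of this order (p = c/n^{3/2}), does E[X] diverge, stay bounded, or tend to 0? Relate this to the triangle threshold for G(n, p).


Number of potential triangles: C(100, 3) = 161700.
Each occurs with probability p³ ≈ (0.001)³ ≈ 1.00000e-09.
By linearity: E[X] = C(100, 3)·p³ ≈ 161700 · 1.00000e-09 ≈ 0.000.
Since α = 3/2 > 1, p = c/n^{3/2} = o(1/n) is below the triangle threshold p ~ 1/n. Asymptotically E[X] ~ (c³/6)·n^{3(1−α)} = (1³/6)·n^{-1.5} → 0, so by Markov's inequality G has no triangles w.h.p.

E[X] ≈ 0.000; in regime p = Θ(1/n^{3/2}) E[X] tends to 0 (below the triangle threshold p ~ 1/n).


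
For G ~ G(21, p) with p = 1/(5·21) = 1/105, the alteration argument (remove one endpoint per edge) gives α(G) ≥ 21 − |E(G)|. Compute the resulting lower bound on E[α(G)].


E[|E(G)|] = C(21, 2)·p = 210 · (1/105) = 2.
E[α(G)] ≥ n − E[|E(G)|] = 21 − 2 = 19.
Numerically: ≈ 19.0000.
(This is only a lower bound; the true E[α(G)] may be larger.)

E[α(G)] ≥ 19 ≈ 19.0000.


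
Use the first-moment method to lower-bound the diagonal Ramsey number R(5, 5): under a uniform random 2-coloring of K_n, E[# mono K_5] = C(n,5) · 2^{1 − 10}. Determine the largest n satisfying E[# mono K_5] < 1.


We need C(n, 5) · 2^{1 − 10} < 1, i.e. C(n, 5) < 2^{10 − 1} = 512.
Check values of n near the boundary:
  n = 10: C(10, 5) = 252; 252 < 512? YES
  n = 11: C(11, 5) = 462; 462 < 512? YES
  n = 12: C(12, 5) = 792; 792 < 512? NO
  n = 13: C(13, 5) = 1287; 1287 < 512? NO
The largest n with C(n, 5) < 512 is n = 11 (where E[X] = 231/256 ≈ 0.9023). Hence R(5, 5) > 11, i.e. R(5, 5) ≥ 12.

Largest n = 11; hence R(5, 5) > 11.


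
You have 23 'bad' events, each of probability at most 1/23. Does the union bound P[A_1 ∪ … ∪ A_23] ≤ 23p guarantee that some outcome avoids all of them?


Union bound: P[∪_{i=1}^{23} A_i] ≤ Σ_i P[A_i] ≤ 23·p = 23·(1/23) = 1.
Numerically: 1 ≈ 1.0000.
Is 1 < 1? NO.
Since the bound 1 is ≥ 1, the union bound is uninformative here; it does NOT by itself certify existence.

23·p = 1 ≈ 1.0000; existence NOT certified by the union bound.


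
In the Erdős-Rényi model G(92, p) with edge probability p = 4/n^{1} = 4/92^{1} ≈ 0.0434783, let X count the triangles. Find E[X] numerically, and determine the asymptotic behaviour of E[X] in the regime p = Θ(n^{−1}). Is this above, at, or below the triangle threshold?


Number of potential triangles: C(92, 3) = 125580.
Each occurs with probability p³ ≈ (0.0434783)³ ≈ 8.21895291e-05.
By linearity: E[X] = C(92, 3)·p³ ≈ 125580 · 8.21895291e-05 ≈ 10.321361.
Here α = 1, so p = 4/n is exactly at the triangle threshold p ~ 1/n. Asymptotically E[X] → c³/6 = 4³/6 = 32/3 ≈ 10.666667, a bounded constant. In this regime the triangle count is asymptotically Poisson(c³/6).

E[X] ≈ 10.321361; in regime p = Θ(1/n^{1}) E[X] stays bounded (at the triangle threshold p ~ 1/n).


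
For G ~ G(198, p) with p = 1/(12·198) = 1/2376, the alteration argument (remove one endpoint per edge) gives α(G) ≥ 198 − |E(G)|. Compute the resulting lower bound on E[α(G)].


E[|E(G)|] = C(198, 2)·p = 19503 · (1/2376) = 197/24.
E[α(G)] ≥ n − E[|E(G)|] = 198 − 197/24 = 4555/24.
Numerically: ≈ 189.7917.
(This is only a lower bound; the true E[α(G)] may be larger.)

E[α(G)] ≥ 4555/24 ≈ 189.7917.


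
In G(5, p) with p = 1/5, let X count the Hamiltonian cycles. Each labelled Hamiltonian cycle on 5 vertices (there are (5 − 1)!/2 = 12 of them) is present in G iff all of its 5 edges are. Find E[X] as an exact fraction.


K_5 has (5 − 1)!/2 = 12 labelled Hamiltonian cycles.
For each such Hamiltonian cycle H, let X_H = 1 if all 5 edges of H are present in G. Then P[X_H = 1] = p^{5} = (1/5)^{5} = 1/3125.
Summing the indicators: E[X] = Σ_H E[X_H] = 12 · p^{5} = 12 · 1/3125 = 12/3125.
Numerically: E[X] ≈ 0.00384.

E[X] = 12 · (1/5)^{5} = 12/3125 ≈ 0.00384.


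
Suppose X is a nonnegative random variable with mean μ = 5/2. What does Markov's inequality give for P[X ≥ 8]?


μ = E[X] = 5/2, a = 8.
Markov: P[X ≥ 8] ≤ μ/a = (5/2)/8 = 5/16.
Numerically: ≈ 0.312.
(Since a = 8 > μ = 2.500, the bound 5/16 is < 1 and informative.)

P[X ≥ 8] ≤ 5/16 ≈ 0.312.


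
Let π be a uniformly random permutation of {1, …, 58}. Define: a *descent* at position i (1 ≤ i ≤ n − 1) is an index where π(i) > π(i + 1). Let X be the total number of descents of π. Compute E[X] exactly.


Write X = Σ X_I over i = 1, …, 57, with X_I the indicator of one descent.
There are 57 indicators.
For each fixed i, the pair (π(i), π(i+1)) is a uniformly random ordered pair of distinct values from {1, …, 58}; by symmetry P[π(i) > π(i+1)] = 1/2.
By linearity: E[X] = 57 · (1/2) = (58 − 1) · (1/2) = 57/2 ≈ 28.500.

E[X] = 57/2 = 28.500.


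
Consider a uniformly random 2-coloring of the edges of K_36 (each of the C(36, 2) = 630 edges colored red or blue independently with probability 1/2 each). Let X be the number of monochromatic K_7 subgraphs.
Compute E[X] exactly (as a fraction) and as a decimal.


Let X = Σ_S X_S over the C(36, 7) = 8347680 subsets S of size 7, where X_S = 1 if the K_7 on S is monochromatic.
For a fixed S, the K_7 on S has C(7, 2) = 21 edges. P[all 21 edges red] = (1/2)^21, and likewise for blue, so P[monochromatic] = 2·(1/2)^21 = 2^{1 − 21} = 1/1048576.
By linearity of expectation: E[X] = C(36, 7) · 2^{1 − 21} = 8347680 · 1/1048576 = 260865/32768.
Numerically: E[X] ≈ 7.96097.

E[X] = C(36,7)·2^(1−C(7,2)) = 260865/32768 ≈ 7.96097.


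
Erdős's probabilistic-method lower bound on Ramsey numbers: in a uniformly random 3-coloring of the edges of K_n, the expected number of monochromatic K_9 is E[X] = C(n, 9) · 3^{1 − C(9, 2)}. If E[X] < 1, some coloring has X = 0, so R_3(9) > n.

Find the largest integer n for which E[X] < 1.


We need C(n, 9) · 3^{1 − 36} < 1, i.e. C(n, 9) < 3^{36 − 1} = 50031545098999707.
Check values of n near the boundary:
  n = 300: C(300, 9) = 48052241692154700; 48052241692154700 < 50031545098999707? YES
  n = 301: C(301, 9) = 49533303936090975; 49533303936090975 < 50031545098999707? YES
  n = 302: C(302, 9) = 51054804739588650; 51054804739588650 < 50031545098999707? NO
  n = 303: C(303, 9) = 52617706925494425; 52617706925494425 < 50031545098999707? NO
  n = 304: C(304, 9) = 54222992899492560; 54222992899492560 < 50031545098999707? NO
The largest n with C(n, 9) < 50031545098999707 is n = 301 (where E[X] = 16511101312030325/16677181699666569 ≈ 0.990041). Hence R_3(9) > 301, i.e. R_3(9) ≥ 302.

Largest n = 301; hence R_3(9) > 301.


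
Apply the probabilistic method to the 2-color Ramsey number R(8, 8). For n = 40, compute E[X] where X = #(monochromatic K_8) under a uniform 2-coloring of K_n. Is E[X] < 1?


E[X] = C(40, 8) · 2^{1 − 28} = 76904685 · 2^{−27} = 76904685/134217728.
As a reduced fraction: E[X] = 76904685/134217728 ≈ 0.57298.
Is E[X] < 1? YES.
Since E[X] < 1, there exists a 2-coloring of K_{40} with no monochromatic K_8; hence R(8, 8) > 40.

E[X] = 76904685/134217728 ≈ 0.57298; E[X] < 1, so R(8, 8) > 40.


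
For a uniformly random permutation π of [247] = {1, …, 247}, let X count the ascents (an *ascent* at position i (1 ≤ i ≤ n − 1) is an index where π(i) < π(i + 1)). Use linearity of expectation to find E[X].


Write X = Σ X_I over i = 1, …, 246, with X_I the indicator of one ascent.
There are 246 indicators.
For each fixed i, the pair (π(i), π(i+1)) is a uniformly random ordered pair of distinct values from {1, …, 247}; by symmetry P[π(i) < π(i+1)] = 1/2.
By linearity: E[X] = 246 · (1/2) = (247 − 1) · (1/2) = 123 ≈ 123.000.

E[X] = 123 = 123.000.


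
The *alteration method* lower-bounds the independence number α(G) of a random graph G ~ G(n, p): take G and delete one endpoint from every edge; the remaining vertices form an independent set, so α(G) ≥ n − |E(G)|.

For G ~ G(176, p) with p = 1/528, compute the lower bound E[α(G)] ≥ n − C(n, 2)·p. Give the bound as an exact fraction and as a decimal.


E[|E(G)|] = C(176, 2)·p = 15400 · (1/528) = 175/6.
E[α(G)] ≥ n − E[|E(G)|] = 176 − 175/6 = 881/6.
Numerically: ≈ 146.8333.
(This is only a lower bound; the true E[α(G)] may be larger.)

E[α(G)] ≥ 881/6 ≈ 146.8333.


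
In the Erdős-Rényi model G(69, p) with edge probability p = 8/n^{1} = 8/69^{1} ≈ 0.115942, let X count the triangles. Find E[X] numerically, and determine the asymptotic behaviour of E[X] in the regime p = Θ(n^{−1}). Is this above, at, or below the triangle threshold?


Number of potential triangles: C(69, 3) = 52394.
Each occurs with probability p³ ≈ (0.115942)³ ≈ 1.55855700e-03.
By linearity: E[X] = C(69, 3)·p³ ≈ 52394 · 1.55855700e-03 ≈ 81.659035.
Here α = 1, so p = 8/n is exactly at the triangle threshold p ~ 1/n. Asymptotically E[X] → c³/6 = 8³/6 = 256/3 ≈ 85.333333, a bounded constant. In this regime the triangle count is asymptotically Poisson(c³/6).

E[X] ≈ 81.659035; in regime p = Θ(1/n^{1}) E[X] stays bounded (at the triangle threshold p ~ 1/n).


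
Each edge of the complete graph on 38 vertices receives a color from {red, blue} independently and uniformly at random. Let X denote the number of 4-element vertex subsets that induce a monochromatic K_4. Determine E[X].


Let X = Σ_S X_S over the C(38, 4) = 73815 subsets S of size 4, where X_S = 1 if the K_4 on S is monochromatic.
For a fixed S, the K_4 on S has C(4, 2) = 6 edges. P[all 6 edges red] = (1/2)^6, and likewise for blue, so P[monochromatic] = 2·(1/2)^6 = 2^{1 − 6} = 1/32.
By linearity of expectation: E[X] = C(38, 4) · 2^{1 − 6} = 73815 · 1/32 = 73815/32.
Numerically: E[X] ≈ 2306.719.

E[X] = C(38,4)·2^(1−C(4,2)) = 73815/32 ≈ 2306.719.


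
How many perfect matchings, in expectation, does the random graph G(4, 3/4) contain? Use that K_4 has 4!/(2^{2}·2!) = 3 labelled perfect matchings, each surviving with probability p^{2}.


K_4 has 4!/(2^{2}·2!) = 3 labelled perfect matchings.
For each such perfect matching H, let X_H = 1 if all 2 edges of H are present in G. Then P[X_H = 1] = p^{2} = (3/4)^{2} = 9/16.
By linearity of expectation: E[X] = Σ_H E[X_H] = 3 · p^{2} = 3 · 9/16 = 27/16.
Numerically: E[X] ≈ 1.6875.

E[X] = 3 · (3/4)^{2} = 27/16 ≈ 1.6875.


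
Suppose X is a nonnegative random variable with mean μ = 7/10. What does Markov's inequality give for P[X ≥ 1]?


μ = E[X] = 7/10, a = 1.
Markov: P[X ≥ 1] ≤ μ/a = (7/10)/1 = 7/10.
Numerically: ≈ 0.700.
(Since a = 1 > μ = 0.700, the bound 7/10 is < 1 and informative.)

P[X ≥ 1] ≤ 7/10 ≈ 0.700.


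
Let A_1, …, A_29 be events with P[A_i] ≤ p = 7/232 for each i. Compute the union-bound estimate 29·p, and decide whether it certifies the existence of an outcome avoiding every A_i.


Union bound: P[∪_{i=1}^{29} A_i] ≤ Σ_i P[A_i] ≤ 29·p = 29·(7/232) = 7/8.
Numerically: 7/8 ≈ 0.875000.
Is 7/8 < 1? YES.
Since P[∪ A_i] ≤ 7/8 < 1, the complement has P[∩ A_i^c] ≥ 1 − 7/8 = 1/8 > 0, so some outcome avoids every A_i.

29·p = 7/8 ≈ 0.875000; existence CERTIFIED by the union bound.


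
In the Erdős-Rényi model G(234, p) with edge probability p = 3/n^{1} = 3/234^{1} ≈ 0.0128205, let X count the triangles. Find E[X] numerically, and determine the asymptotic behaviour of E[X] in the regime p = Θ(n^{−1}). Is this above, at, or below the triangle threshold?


Number of potential triangles: C(234, 3) = 2108184.
Each occurs with probability p³ ≈ (0.0128205)³ ≈ 2.10725063e-06.
By linearity: E[X] = C(234, 3)·p³ ≈ 2108184 · 2.10725063e-06 ≈ 4.442472.
Here α = 1, so p = 3/n is exactly at the triangle threshold p ~ 1/n. Asymptotically E[X] → c³/6 = 3³/6 = 9/2 ≈ 4.500000, a bounded constant. In this regime the triangle count is asymptotically Poisson(c³/6).

E[X] ≈ 4.442472; in regime p = Θ(1/n^{1}) E[X] stays bounded (at the triangle threshold p ~ 1/n).


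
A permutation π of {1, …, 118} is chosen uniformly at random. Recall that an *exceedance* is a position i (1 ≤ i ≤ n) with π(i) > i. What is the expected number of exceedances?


Write X = Σ_{i=1}^{118} X_i, where X_i = 1_{π(i) > i}.
For each fixed i, π(i) is uniform over {1, …, 118} (marginal of a uniform permutation), so P[π(i) > i] = (n − i)/n. Summing: Σ_{i=1}^{118} (n − i)/n = (0 + 1 + … + 117)/118 = 118(118 − 1)/(2·118) = (118 − 1)/2.
Hence E[X] = Σ_{i=1}^{118} (118 − i)/118 = 117/2 ≈ 58.50000.

E[X] = 117/2 = 58.50000.


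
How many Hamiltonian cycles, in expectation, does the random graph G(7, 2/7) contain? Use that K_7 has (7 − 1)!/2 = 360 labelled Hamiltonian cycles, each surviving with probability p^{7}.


K_7 has (7 − 1)!/2 = 360 labelled Hamiltonian cycles.
For each such Hamiltonian cycle H, let X_H = 1 if all 7 edges of H are present in G. Then P[X_H = 1] = p^{7} = (2/7)^{7} = 128/823543.
Summing the indicators: E[X] = Σ_H E[X_H] = 360 · p^{7} = 360 · 128/823543 = 46080/823543.
Numerically: E[X] ≈ 0.055953.

E[X] = 360 · (2/7)^{7} = 46080/823543 ≈ 0.055953.


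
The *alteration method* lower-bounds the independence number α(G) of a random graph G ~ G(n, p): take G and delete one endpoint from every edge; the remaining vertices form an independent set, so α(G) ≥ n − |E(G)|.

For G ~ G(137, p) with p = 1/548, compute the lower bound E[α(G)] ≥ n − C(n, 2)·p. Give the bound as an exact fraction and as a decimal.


E[|E(G)|] = C(137, 2)·p = 9316 · (1/548) = 17.
E[α(G)] ≥ n − E[|E(G)|] = 137 − 17 = 120.
Numerically: ≈ 120.0000.
(This is only a lower bound; the true E[α(G)] may be larger.)

E[α(G)] ≥ 120 ≈ 120.0000.


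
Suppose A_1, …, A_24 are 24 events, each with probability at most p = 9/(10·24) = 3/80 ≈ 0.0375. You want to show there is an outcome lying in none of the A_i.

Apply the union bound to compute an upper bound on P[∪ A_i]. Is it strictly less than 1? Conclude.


Union bound: P[∪_{i=1}^{24} A_i] ≤ Σ_i P[A_i] ≤ 24·p = 24·(3/80) = 9/10.
Numerically: 9/10 ≈ 0.9000.
Is 9/10 < 1? YES.
Since P[∪ A_i] ≤ 9/10 < 1, the complement has P[∩ A_i^c] ≥ 1 − 9/10 = 1/10 > 0, so some outcome avoids every A_i.

24·p = 9/10 ≈ 0.9000; existence CERTIFIED by the union bound.


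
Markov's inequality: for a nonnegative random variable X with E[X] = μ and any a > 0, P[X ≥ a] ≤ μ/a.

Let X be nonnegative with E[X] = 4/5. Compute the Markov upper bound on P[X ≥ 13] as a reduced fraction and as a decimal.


μ = E[X] = 4/5, a = 13.
Markov: P[X ≥ 13] ≤ μ/a = (4/5)/13 = 4/65.
Numerically: ≈ 0.06154.
(Since a = 13 > μ = 0.80000, the bound 4/65 is < 1 and informative.)

P[X ≥ 13] ≤ 4/65 ≈ 0.06154.


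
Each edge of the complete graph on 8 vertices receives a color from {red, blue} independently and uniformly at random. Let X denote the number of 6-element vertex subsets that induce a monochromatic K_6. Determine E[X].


Let X = Σ_S X_S over the C(8, 6) = 28 subsets S of size 6, where X_S = 1 if the K_6 on S is monochromatic.
For a fixed S, the K_6 on S has C(6, 2) = 15 edges. P[all 15 edges red] = (1/2)^15, and likewise for blue, so P[monochromatic] = 2·(1/2)^15 = 2^{1 − 15} = 1/16384.
By linearity of expectation: E[X] = C(8, 6) · 2^{1 − 15} = 28 · 1/16384 = 7/4096.
Numerically: E[X] ≈ 0.001709.

E[X] = C(8,6)·2^(1−C(6,2)) = 7/4096 ≈ 0.001709.


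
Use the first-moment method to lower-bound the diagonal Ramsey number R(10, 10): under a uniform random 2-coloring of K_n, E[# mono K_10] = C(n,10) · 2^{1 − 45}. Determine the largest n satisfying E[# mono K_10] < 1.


We need C(n, 10) · 2^{1 − 45} < 1, i.e. C(n, 10) < 2^{45 − 1} = 17592186044416.
Check values of n near the boundary:
  n = 97: C(97, 10) = 12576469727536; 12576469727536 < 17592186044416? YES
  n = 98: C(98, 10) = 14005614014756; 14005614014756 < 17592186044416? YES
  n = 99: C(99, 10) = 15579278510796; 15579278510796 < 17592186044416? YES
  n = 100: C(100, 10) = 17310309456440; 17310309456440 < 17592186044416? YES
  n = 101: C(101, 10) = 19212541264840; 19212541264840 < 17592186044416? NO
The largest n with C(n, 10) < 17592186044416 is n = 100 (where E[X] = 2163788682055/2199023255552 ≈ 0.983977). Hence R(10, 10) > 100, i.e. R(10, 10) ≥ 101.

Largest n = 100; hence R(10, 10) > 100.


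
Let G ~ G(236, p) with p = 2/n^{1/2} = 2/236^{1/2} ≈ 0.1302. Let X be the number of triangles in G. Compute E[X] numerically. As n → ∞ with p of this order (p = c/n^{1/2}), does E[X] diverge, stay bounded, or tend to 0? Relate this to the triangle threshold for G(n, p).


Number of potential triangles: C(236, 3) = 2162940.
Each occurs with probability p³ ≈ (0.1302)³ ≈ 2.206592e-03.
By linearity: E[X] = C(236, 3)·p³ ≈ 2162940 · 2.206592e-03 ≈ 4772.7255.
Since α = 1/2 < 1, p = c/n^{1/2} ≫ 1/n is above the triangle threshold p ~ 1/n. Asymptotically E[X] ~ (c³/6)·n^{3(1−α)} = (2³/6)·n^{1.5} → ∞; triangles are abundant w.h.p.

E[X] ≈ 4772.7255; in regime p = Θ(1/n^{1/2}) E[X] diverges (above the triangle threshold p ~ 1/n).


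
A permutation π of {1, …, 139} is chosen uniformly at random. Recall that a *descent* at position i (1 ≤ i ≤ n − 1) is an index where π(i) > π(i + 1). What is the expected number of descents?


Write X = Σ X_I over i = 1, …, 138, with X_I the indicator of one descent.
There are 138 indicators.
For each fixed i, the pair (π(i), π(i+1)) is a uniformly random ordered pair of distinct values from {1, …, 139}; by symmetry P[π(i) > π(i+1)] = 1/2.
By linearity: E[X] = 138 · (1/2) = (139 − 1) · (1/2) = 69 ≈ 69.00000.

E[X] = 69 = 69.00000.


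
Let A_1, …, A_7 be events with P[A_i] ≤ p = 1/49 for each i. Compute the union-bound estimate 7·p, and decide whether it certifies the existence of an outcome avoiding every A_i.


Union bound: P[∪_{i=1}^{7} A_i] ≤ Σ_i P[A_i] ≤ 7·p = 7·(1/49) = 1/7.
Numerically: 1/7 ≈ 0.143.
Is 1/7 < 1? YES.
Since P[∪ A_i] ≤ 1/7 < 1, the complement has P[∩ A_i^c] ≥ 1 − 1/7 = 6/7 > 0, so some outcome avoids every A_i.

7·p = 1/7 ≈ 0.143; existence CERTIFIED by the union bound.


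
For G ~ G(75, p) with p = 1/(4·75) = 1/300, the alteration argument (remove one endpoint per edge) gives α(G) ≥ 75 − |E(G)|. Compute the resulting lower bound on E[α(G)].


E[|E(G)|] = C(75, 2)·p = 2775 · (1/300) = 37/4.
E[α(G)] ≥ n − E[|E(G)|] = 75 − 37/4 = 263/4.
Numerically: ≈ 65.750000.
(This is only a lower bound; the true E[α(G)] may be larger.)

E[α(G)] ≥ 263/4 ≈ 65.750000.


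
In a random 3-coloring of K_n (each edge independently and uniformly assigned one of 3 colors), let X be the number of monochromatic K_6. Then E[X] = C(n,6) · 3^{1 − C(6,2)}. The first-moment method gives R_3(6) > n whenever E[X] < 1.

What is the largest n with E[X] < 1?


We need C(n, 6) · 3^{1 − 15} < 1, i.e. C(n, 6) < 3^{15 − 1} = 4782969.
Check values of n near the boundary:
  n = 38: C(38, 6) = 2760681; 2760681 < 4782969? YES
  n = 39: C(39, 6) = 3262623; 3262623 < 4782969? YES
  n = 40: C(40, 6) = 3838380; 3838380 < 4782969? YES
  n = 41: C(41, 6) = 4496388; 4496388 < 4782969? YES
  n = 42: C(42, 6) = 5245786; 5245786 < 4782969? NO
  n = 43: C(43, 6) = 6096454; 6096454 < 4782969? NO
The largest n with C(n, 6) < 4782969 is n = 41 (where E[X] = 1498796/1594323 ≈ 0.94008). Hence R_3(6) > 41, i.e. R_3(6) ≥ 42.

Largest n = 41; hence R_3(6) > 41.


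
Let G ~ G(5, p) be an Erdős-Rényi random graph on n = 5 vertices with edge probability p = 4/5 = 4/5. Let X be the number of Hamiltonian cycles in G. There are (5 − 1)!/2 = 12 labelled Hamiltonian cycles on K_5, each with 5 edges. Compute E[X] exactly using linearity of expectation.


K_5 has (5 − 1)!/2 = 12 labelled Hamiltonian cycles.
For each such Hamiltonian cycle H, let X_H = 1 if all 5 edges of H are present in G. Then P[X_H = 1] = p^{5} = (4/5)^{5} = 1024/3125.
Summing the indicators: E[X] = Σ_H E[X_H] = 12 · p^{5} = 12 · 1024/3125 = 12288/3125.
Numerically: E[X] ≈ 3.93216.

E[X] = 12 · (4/5)^{5} = 12288/3125 ≈ 3.93216.


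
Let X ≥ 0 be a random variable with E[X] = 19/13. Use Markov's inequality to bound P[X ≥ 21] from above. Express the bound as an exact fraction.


μ = E[X] = 19/13, a = 21.
Markov: P[X ≥ 21] ≤ μ/a = (19/13)/21 = 19/273.
Numerically: ≈ 0.069597.
(Since a = 21 > μ = 1.461538, the bound 19/273 is < 1 and informative.)

P[X ≥ 21] ≤ 19/273 ≈ 0.069597.


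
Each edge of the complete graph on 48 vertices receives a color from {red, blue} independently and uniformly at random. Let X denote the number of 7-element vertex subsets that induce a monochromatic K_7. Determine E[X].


Let X = Σ_S X_S over the C(48, 7) = 73629072 subsets S of size 7, where X_S = 1 if the K_7 on S is monochromatic.
For a fixed S, the K_7 on S has C(7, 2) = 21 edges. P[all 21 edges red] = (1/2)^21, and likewise for blue, so P[monochromatic] = 2·(1/2)^21 = 2^{1 − 21} = 1/1048576.
Summing: E[X] = C(48, 7) · 2^{1 − 21} = 73629072 · 1/1048576 = 4601817/65536.
Numerically: E[X] ≈ 70.218.

E[X] = C(48,7)·2^(1−C(7,2)) = 4601817/65536 ≈ 70.218.


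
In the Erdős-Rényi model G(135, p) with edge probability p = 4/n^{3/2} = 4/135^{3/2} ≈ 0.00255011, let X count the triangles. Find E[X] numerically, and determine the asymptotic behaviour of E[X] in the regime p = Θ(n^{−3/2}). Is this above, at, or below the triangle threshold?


Number of potential triangles: C(135, 3) = 400995.
Each occurs with probability p³ ≈ (0.00255011)³ ≈ 1.65835695e-08.
By linearity: E[X] = C(135, 3)·p³ ≈ 400995 · 1.65835695e-08 ≈ 0.006650.
Since α = 3/2 > 1, p = c/n^{3/2} = o(1/n) is below the triangle threshold p ~ 1/n. Asymptotically E[X] ~ (c³/6)·n^{3(1−α)} = (4³/6)·n^{-1.5} → 0, so by Markov's inequality G has no triangles w.h.p.

E[X] ≈ 0.006650; in regime p = Θ(1/n^{3/2}) E[X] tends to 0 (below the triangle threshold p ~ 1/n).


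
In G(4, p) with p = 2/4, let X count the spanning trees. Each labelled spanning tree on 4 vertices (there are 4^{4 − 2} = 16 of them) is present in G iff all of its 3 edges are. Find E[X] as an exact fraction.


K_4 has 4^{4 − 2} = 16 labelled spanning trees.
For each such spanning tree H, let X_H = 1 if all 3 edges of H are present in G. Then P[X_H = 1] = p^{3} = (1/2)^{3} = 1/8.
By linearity: E[X] = Σ_H E[X_H] = 16 · p^{3} = 16 · 1/8 = 2.
Numerically: E[X] ≈ 2.

E[X] = 16 · (1/2)^{3} = 2 ≈ 2.


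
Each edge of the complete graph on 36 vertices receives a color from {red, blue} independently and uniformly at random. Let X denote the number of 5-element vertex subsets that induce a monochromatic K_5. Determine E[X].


Let X = Σ_S X_S over the C(36, 5) = 376992 subsets S of size 5, where X_S = 1 if the K_5 on S is monochromatic.
For a fixed S, the K_5 on S has C(5, 2) = 10 edges. P[all 10 edges red] = (1/2)^10, and likewise for blue, so P[monochromatic] = 2·(1/2)^10 = 2^{1 − 10} = 1/512.
By linearity of expectation: E[X] = C(36, 5) · 2^{1 − 10} = 376992 · 1/512 = 11781/16.
Numerically: E[X] ≈ 736.312.

E[X] = C(36,5)·2^(1−C(5,2)) = 11781/16 ≈ 736.312.


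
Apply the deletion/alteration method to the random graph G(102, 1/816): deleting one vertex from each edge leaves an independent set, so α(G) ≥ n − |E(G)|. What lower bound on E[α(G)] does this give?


E[|E(G)|] = C(102, 2)·p = 5151 · (1/816) = 101/16.
E[α(G)] ≥ n − E[|E(G)|] = 102 − 101/16 = 1531/16.
Numerically: ≈ 95.6875.
(This is only a lower bound; the true E[α(G)] may be larger.)

E[α(G)] ≥ 1531/16 ≈ 95.6875.


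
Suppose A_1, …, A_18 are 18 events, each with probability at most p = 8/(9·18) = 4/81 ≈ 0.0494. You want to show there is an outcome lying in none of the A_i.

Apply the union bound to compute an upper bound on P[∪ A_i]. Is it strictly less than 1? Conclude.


Union bound: P[∪_{i=1}^{18} A_i] ≤ Σ_i P[A_i] ≤ 18·p = 18·(4/81) = 8/9.
Numerically: 8/9 ≈ 0.8889.
Is 8/9 < 1? YES.
Since P[∪ A_i] ≤ 8/9 < 1, the complement has P[∩ A_i^c] ≥ 1 − 8/9 = 1/9 > 0, so some outcome avoids every A_i.

18·p = 8/9 ≈ 0.8889; existence CERTIFIED by the union bound.


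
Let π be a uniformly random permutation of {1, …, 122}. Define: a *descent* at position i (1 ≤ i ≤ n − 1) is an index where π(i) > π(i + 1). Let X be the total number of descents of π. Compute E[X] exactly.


Write X = Σ X_I over i = 1, …, 121, with X_I the indicator of one descent.
There are 121 indicators.
For each fixed i, the pair (π(i), π(i+1)) is a uniformly random ordered pair of distinct values from {1, …, 122}; by symmetry P[π(i) > π(i+1)] = 1/2.
By linearity: E[X] = 121 · (1/2) = (122 − 1) · (1/2) = 121/2 ≈ 60.50000.

E[X] = 121/2 = 60.50000.


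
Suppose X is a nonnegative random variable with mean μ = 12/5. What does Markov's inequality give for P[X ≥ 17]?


μ = E[X] = 12/5, a = 17.
Markov: P[X ≥ 17] ≤ μ/a = (12/5)/17 = 12/85.
Numerically: ≈ 0.141.
(Since a = 17 > μ = 2.400, the bound 12/85 is < 1 and informative.)

P[X ≥ 17] ≤ 12/85 ≈ 0.141.


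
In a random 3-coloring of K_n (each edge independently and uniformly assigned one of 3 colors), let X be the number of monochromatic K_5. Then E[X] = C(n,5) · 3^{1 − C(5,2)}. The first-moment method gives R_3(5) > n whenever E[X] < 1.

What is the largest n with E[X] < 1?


We need C(n, 5) · 3^{1 − 10} < 1, i.e. C(n, 5) < 3^{10 − 1} = 19683.
Check values of n near the boundary:
  n = 19: C(19, 5) = 11628; 11628 < 19683? YES
  n = 20: C(20, 5) = 15504; 15504 < 19683? YES
  n = 21: C(21, 5) = 20349; 20349 < 19683? NO
  n = 22: C(22, 5) = 26334; 26334 < 19683? NO
The largest n with C(n, 5) < 19683 is n = 20 (where E[X] = 5168/6561 ≈ 0.7877). Hence R_3(5) > 20, i.e. R_3(5) ≥ 21.

Largest n = 20; hence R_3(5) > 20.


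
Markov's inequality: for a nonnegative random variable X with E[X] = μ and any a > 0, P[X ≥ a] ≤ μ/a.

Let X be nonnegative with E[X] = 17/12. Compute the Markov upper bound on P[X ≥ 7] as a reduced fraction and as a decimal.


μ = E[X] = 17/12, a = 7.
Markov: P[X ≥ 7] ≤ μ/a = (17/12)/7 = 17/84.
Numerically: ≈ 0.202.
(Since a = 7 > μ = 1.417, the bound 17/84 is < 1 and informative.)

P[X ≥ 7] ≤ 17/84 ≈ 0.202.


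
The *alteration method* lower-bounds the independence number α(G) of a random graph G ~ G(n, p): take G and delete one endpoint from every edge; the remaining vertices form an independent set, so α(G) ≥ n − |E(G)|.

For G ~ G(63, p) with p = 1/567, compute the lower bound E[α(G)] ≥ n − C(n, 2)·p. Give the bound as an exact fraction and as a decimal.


E[|E(G)|] = C(63, 2)·p = 1953 · (1/567) = 31/9.
E[α(G)] ≥ n − E[|E(G)|] = 63 − 31/9 = 536/9.
Numerically: ≈ 59.55556.
(This is only a lower bound; the true E[α(G)] may be larger.)

E[α(G)] ≥ 536/9 ≈ 59.55556.


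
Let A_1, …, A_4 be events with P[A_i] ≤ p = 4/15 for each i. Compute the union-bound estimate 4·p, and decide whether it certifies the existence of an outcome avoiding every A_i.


Union bound: P[∪_{i=1}^{4} A_i] ≤ Σ_i P[A_i] ≤ 4·p = 4·(4/15) = 16/15.
Numerically: 16/15 ≈ 1.0667.
Is 16/15 < 1? NO.
Since the bound 16/15 is ≥ 1, the union bound is uninformative here; it does NOT by itself certify existence.

4·p = 16/15 ≈ 1.0667; existence NOT certified by the union bound.


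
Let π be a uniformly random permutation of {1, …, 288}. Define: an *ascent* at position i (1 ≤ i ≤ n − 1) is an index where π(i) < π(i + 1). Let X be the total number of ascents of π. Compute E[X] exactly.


Write X = Σ X_I over i = 1, …, 287, with X_I the indicator of one ascent.
There are 287 indicators.
For each fixed i, the pair (π(i), π(i+1)) is a uniformly random ordered pair of distinct values from {1, …, 288}; by symmetry P[π(i) < π(i+1)] = 1/2.
By linearity: E[X] = 287 · (1/2) = (288 − 1) · (1/2) = 287/2 ≈ 143.50000.

E[X] = 287/2 = 143.50000.


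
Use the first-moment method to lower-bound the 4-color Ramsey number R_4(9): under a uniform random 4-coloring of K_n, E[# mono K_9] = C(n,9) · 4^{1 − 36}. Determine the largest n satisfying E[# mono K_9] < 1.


We need C(n, 9) · 4^{1 − 36} < 1, i.e. C(n, 9) < 4^{36 − 1} = 1180591620717411303424.
Check values of n near the boundary:
  n = 913: C(913, 9) = 1167605542753639808390; 1167605542753639808390 < 1180591620717411303424? YES
  n = 914: C(914, 9) = 1179217089587653905932; 1179217089587653905932 < 1180591620717411303424? YES
  n = 915: C(915, 9) = 1190931166636537885130; 1190931166636537885130 < 1180591620717411303424? NO
The largest n with C(n, 9) < 1180591620717411303424 is n = 914 (where E[X] = 294804272396913476483/295147905179352825856 ≈ 0.9988357). Hence R_4(9) > 914, i.e. R_4(9) ≥ 915.

Largest n = 914; hence R_4(9) > 914.


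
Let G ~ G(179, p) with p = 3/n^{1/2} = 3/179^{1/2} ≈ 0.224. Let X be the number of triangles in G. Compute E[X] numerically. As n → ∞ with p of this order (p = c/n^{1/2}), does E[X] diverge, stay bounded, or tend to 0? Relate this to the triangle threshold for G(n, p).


Number of potential triangles: C(179, 3) = 939929.
Each occurs with probability p³ ≈ (0.224)³ ≈ 1.12742e-02.
By linearity: E[X] = C(179, 3)·p³ ≈ 939929 · 1.12742e-02 ≈ 10596.911.
Since α = 1/2 < 1, p = c/n^{1/2} ≫ 1/n is above the triangle threshold p ~ 1/n. Asymptotically E[X] ~ (c³/6)·n^{3(1−α)} = (3³/6)·n^{1.5} → ∞; triangles are abundant w.h.p.

E[X] ≈ 10596.911; in regime p = Θ(1/n^{1/2}) E[X] diverges (above the triangle threshold p ~ 1/n).


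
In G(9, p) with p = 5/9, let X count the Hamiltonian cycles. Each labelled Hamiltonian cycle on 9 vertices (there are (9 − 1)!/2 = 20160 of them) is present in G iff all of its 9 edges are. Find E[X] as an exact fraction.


K_9 has (9 − 1)!/2 = 20160 labelled Hamiltonian cycles.
For each such Hamiltonian cycle H, let X_H = 1 if all 9 edges of H are present in G. Then P[X_H = 1] = p^{9} = (5/9)^{9} = 1953125/387420489.
Summing the indicators: E[X] = Σ_H E[X_H] = 20160 · p^{9} = 20160 · 1953125/387420489 = 4375000000/43046721.
Numerically: E[X] ≈ 101.634.

E[X] = 20160 · (5/9)^{9} = 4375000000/43046721 ≈ 101.634.


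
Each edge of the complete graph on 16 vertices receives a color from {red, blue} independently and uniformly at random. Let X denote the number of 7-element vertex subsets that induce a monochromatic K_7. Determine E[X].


Let X = Σ_S X_S over the C(16, 7) = 11440 subsets S of size 7, where X_S = 1 if the K_7 on S is monochromatic.
For a fixed S, the K_7 on S has C(7, 2) = 21 edges. P[all 21 edges red] = (1/2)^21, and likewise for blue, so P[monochromatic] = 2·(1/2)^21 = 2^{1 − 21} = 1/1048576.
Summing: E[X] = C(16, 7) · 2^{1 − 21} = 11440 · 1/1048576 = 715/65536.
Numerically: E[X] ≈ 0.0109.

E[X] = C(16,7)·2^(1−C(7,2)) = 715/65536 ≈ 0.0109.


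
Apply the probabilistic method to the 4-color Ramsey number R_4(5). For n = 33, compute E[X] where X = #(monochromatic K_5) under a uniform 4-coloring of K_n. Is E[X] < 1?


E[X] = C(33, 5) · 4^{1 − 10} = 237336 · 4^{−9} = 237336/262144.
As a reduced fraction: E[X] = 29667/32768 ≈ 0.90536.
Is E[X] < 1? YES.
Since E[X] < 1, there exists a 4-coloring of K_{33} with no monochromatic K_5; hence R_4(5) > 33.

E[X] = 29667/32768 ≈ 0.90536; E[X] < 1, so R_4(5) > 33.


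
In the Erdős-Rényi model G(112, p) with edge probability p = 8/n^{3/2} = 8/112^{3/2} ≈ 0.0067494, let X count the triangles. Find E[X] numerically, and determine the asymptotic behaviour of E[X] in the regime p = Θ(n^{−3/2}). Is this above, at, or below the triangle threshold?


Number of potential triangles: C(112, 3) = 227920.
Each occurs with probability p³ ≈ (0.0067494)³ ≈ 3.0746017e-07.
By linearity: E[X] = C(112, 3)·p³ ≈ 227920 · 3.0746017e-07 ≈ 0.07008.
Since α = 3/2 > 1, p = c/n^{3/2} = o(1/n) is below the triangle threshold p ~ 1/n. Asymptotically E[X] ~ (c³/6)·n^{3(1−α)} = (8³/6)·n^{-1.5} → 0, so by Markov's inequality G has no triangles w.h.p.

E[X] ≈ 0.07008; in regime p = Θ(1/n^{3/2}) E[X] tends to 0 (below the triangle threshold p ~ 1/n).


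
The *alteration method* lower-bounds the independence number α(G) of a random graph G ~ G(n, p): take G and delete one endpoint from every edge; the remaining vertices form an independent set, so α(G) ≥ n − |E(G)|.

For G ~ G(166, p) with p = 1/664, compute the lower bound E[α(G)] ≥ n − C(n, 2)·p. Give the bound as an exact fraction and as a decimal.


E[|E(G)|] = C(166, 2)·p = 13695 · (1/664) = 165/8.
E[α(G)] ≥ n − E[|E(G)|] = 166 − 165/8 = 1163/8.
Numerically: ≈ 145.37500.
(This is only a lower bound; the true E[α(G)] may be larger.)

E[α(G)] ≥ 1163/8 ≈ 145.37500.


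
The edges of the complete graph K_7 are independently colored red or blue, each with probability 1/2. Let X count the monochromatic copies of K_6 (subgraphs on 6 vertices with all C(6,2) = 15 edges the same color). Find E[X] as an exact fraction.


Let X = Σ_S X_S over the C(7, 6) = 7 subsets S of size 6, where X_S = 1 if the K_6 on S is monochromatic.
For a fixed S, the K_6 on S has C(6, 2) = 15 edges. P[all 15 edges red] = (1/2)^15, and likewise for blue, so P[monochromatic] = 2·(1/2)^15 = 2^{1 − 15} = 1/16384.
By linearity of expectation: E[X] = C(7, 6) · 2^{1 − 15} = 7 · 1/16384 = 7/16384.
Numerically: E[X] ≈ 0.0004.

E[X] = C(7,6)·2^(1−C(6,2)) = 7/16384 ≈ 0.0004.


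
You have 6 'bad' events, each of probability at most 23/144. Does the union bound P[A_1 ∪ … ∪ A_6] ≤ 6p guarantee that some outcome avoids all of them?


Union bound: P[∪_{i=1}^{6} A_i] ≤ Σ_i P[A_i] ≤ 6·p = 6·(23/144) = 23/24.
Numerically: 23/24 ≈ 0.9583.
Is 23/24 < 1? YES.
Since P[∪ A_i] ≤ 23/24 < 1, the complement has P[∩ A_i^c] ≥ 1 − 23/24 = 1/24 > 0, so some outcome avoids every A_i.

6·p = 23/24 ≈ 0.9583; existence CERTIFIED by the union bound.


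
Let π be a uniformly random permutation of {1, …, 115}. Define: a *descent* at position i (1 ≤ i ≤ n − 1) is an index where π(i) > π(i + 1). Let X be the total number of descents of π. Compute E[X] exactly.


Write X = Σ X_I over i = 1, …, 114, with X_I the indicator of one descent.
There are 114 indicators.
For each fixed i, the pair (π(i), π(i+1)) is a uniformly random ordered pair of distinct values from {1, …, 115}; by symmetry P[π(i) > π(i+1)] = 1/2.
By linearity: E[X] = 114 · (1/2) = (115 − 1) · (1/2) = 57 ≈ 57.0000.

E[X] = 57 = 57.0000.


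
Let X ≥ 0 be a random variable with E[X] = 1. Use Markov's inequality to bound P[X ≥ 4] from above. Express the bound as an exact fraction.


μ = E[X] = 1, a = 4.
Markov: P[X ≥ 4] ≤ μ/a = (1)/4 = 1/4.
Numerically: ≈ 0.25000.
(Since a = 4 > μ = 1.00000, the bound 1/4 is < 1 and informative.)

P[X ≥ 4] ≤ 1/4 ≈ 0.25000.


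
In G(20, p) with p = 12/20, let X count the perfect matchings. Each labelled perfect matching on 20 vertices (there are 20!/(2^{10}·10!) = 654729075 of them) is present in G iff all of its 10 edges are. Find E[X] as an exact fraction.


K_20 has 20!/(2^{10}·10!) = 654729075 labelled perfect matchings.
For each such perfect matching H, let X_H = 1 if all 10 edges of H are present in G. Then P[X_H = 1] = p^{10} = (3/5)^{10} = 59049/9765625.
Summing the indicators: E[X] = Σ_H E[X_H] = 654729075 · p^{10} = 654729075 · 59049/9765625 = 1546443885987/390625.
Numerically: E[X] ≈ 3.9589e+06.

E[X] = 654729075 · (3/5)^{10} = 1546443885987/390625 ≈ 3.9589e+06.
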